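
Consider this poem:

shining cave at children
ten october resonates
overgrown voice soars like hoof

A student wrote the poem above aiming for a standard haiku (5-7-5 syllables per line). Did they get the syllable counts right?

Line 1: "shining cave at children": 2+1+1+2 = 6 (expected 5)
Line 2: "ten october resonates": 1+3+3 = 7 ✓
Line 3: "overgrown voice soars like hoof": 3+1+1+1+1 = 7 (expected 5)

No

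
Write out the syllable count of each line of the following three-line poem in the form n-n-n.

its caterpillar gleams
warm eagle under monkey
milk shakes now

Line 1: its (1), caterpillar (4), gleams (1) → 6
Line 2: warm (1), eagle (2), under (2), monkey (2) → 7
Line 3: milk (1), shakes (1), now (1) → 3

6-7-3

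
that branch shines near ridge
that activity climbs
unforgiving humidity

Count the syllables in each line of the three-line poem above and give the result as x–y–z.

Line 1: "that branch shines near ridge": 1+1+1+1+1 = 5
Line 2: "that activity climbs": 1+4+1 = 6
Line 3: "unforgiving humidity": 4+4 = 8

5–6–8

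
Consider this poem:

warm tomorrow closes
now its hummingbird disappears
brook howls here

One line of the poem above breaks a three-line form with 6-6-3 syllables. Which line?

Line 1: warm(1) + tomorrow(3) + closes(2) = 6 ✓
Line 2: now(1) + its(1) + hummingbird(3) + disappears(3) = 8 (expected 6)
Line 3: brook(1) + howls(1) + here(1) = 3 ✓

The second line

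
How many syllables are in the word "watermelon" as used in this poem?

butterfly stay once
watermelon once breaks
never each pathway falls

"watermelon" has 4 syllables.

4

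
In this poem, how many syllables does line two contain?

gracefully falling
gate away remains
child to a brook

Line two: "gate away remains": 1+2+2 = 5

5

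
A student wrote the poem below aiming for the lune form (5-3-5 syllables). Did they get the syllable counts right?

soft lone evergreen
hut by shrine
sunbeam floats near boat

Yes

Line 1: "soft lone evergreen": 1+1+3 = 5 ✓
Line 2: "hut by shrine": 1+1+1 = 3 ✓
Line 3: "sunbeam floats near boat": 2+1+1+1 = 5 ✓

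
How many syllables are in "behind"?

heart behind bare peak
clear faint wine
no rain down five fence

2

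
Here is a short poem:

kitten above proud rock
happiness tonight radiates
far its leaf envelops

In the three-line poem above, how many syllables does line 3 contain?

6

Line 3: far(1) + its(1) + leaf(1) + envelops(3) = 6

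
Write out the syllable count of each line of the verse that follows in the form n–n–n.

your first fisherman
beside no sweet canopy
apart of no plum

Line 1: your (1), first (1), fisherman (3) → 5
Line 2: beside (2), no (1), sweet (1), canopy (3) → 7
Line 3: apart (2), of (1), no (1), plum (1) → 5

5–7–5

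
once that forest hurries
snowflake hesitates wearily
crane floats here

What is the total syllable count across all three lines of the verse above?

17

Line 1: once (1), that (1), forest (2), hurries (2) → 6
Line 2: snowflake (2), hesitates (3), wearily (3) → 8
Line 3: crane (1), floats (1), here (1) → 3
Total: 6 + 8 + 3 = 17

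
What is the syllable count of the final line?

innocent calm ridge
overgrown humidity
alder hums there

The final line: "alder hums there": 2+1+1 = 4

4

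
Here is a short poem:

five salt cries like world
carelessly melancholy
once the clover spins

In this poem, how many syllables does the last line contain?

5

The last line: once (1), the (1), clover (2), spins (1) → 5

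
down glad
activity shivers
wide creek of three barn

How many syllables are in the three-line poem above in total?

13

Line 1: down(1) + glad(1) = 2
Line 2: activity(4) + shivers(2) = 6
Line 3: wide(1) + creek(1) + of(1) + three(1) + barn(1) = 5
Total: 2 + 6 + 5 = 13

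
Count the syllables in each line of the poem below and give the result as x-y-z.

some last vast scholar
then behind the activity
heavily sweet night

5-8-5

Line 1: some(1) + last(1) + vast(1) + scholar(2) = 5
Line 2: then(1) + behind(2) + the(1) + activity(4) = 8
Line 3: heavily(3) + sweet(1) + night(1) = 5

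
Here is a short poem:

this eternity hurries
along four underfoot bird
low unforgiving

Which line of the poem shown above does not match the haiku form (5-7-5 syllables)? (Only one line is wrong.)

Line 1

Line 1: "this eternity hurries": 1+4+2 = 7 (expected 5)
Line 2: "along four underfoot bird": 2+1+3+1 = 7 ✓
Line 3: "low unforgiving": 1+4 = 5 ✓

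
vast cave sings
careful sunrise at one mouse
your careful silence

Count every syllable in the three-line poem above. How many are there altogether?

Line 1: vast(1) + cave(1) + sings(1) = 3
Line 2: careful(2) + sunrise(2) + at(1) + one(1) + mouse(1) = 7
Line 3: your(1) + careful(2) + silence(2) = 5
Total: 3 + 7 + 5 = 15

15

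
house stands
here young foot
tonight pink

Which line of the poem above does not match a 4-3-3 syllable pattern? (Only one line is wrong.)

Line 1

Line 1: house(1) + stands(1) = 2 (expected 4)
Line 2: here(1) + young(1) + foot(1) = 3 ✓
Line 3: tonight(2) + pink(1) = 3 ✓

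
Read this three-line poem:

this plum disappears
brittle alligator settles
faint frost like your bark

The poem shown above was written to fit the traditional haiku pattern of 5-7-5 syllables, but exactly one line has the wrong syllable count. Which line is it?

Line 2

Line 1: this (1), plum (1), disappears (3) → 5 ✓
Line 2: brittle (2), alligator (4), settles (2) → 8 (expected 7)
Line 3: faint (1), frost (1), like (1), your (1), bark (1) → 5 ✓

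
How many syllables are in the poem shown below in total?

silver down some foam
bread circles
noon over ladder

Line 1: silver (2), down (1), some (1), foam (1) → 5
Line 2: bread (1), circles (2) → 3
Line 3: noon (1), over (2), ladder (2) → 5
Total: 5 + 3 + 5 = 13

13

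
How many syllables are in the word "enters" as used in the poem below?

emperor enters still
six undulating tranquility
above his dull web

2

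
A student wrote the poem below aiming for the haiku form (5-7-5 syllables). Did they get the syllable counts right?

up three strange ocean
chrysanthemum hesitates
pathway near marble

Yes

Line 1: up(1) + three(1) + strange(1) + ocean(2) = 5 ✓
Line 2: chrysanthemum(4) + hesitates(3) = 7 ✓
Line 3: pathway(2) + near(1) + marble(2) = 5 ✓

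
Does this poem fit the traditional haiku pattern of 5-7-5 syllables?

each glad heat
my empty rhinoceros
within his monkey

Line 1: each(1) + glad(1) + heat(1) = 3 (expected 5)
Line 2: my(1) + empty(2) + rhinoceros(4) = 7 ✓
Line 3: within(2) + his(1) + monkey(2) = 5 ✓

No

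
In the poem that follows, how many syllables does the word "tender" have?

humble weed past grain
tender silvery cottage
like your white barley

2

"tender" has 2 syllables.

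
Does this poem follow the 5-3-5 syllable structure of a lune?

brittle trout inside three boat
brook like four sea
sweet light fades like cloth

Line 1: "brittle trout inside three boat": 2+1+2+1+1 = 7 (expected 5)
Line 2: "brook like four sea": 1+1+1+1 = 4 (expected 3)
Line 3: "sweet light fades like cloth": 1+1+1+1+1 = 5 ✓

No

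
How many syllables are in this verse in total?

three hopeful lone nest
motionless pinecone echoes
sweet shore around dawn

17

Line 1: three (1), hopeful (2), lone (1), nest (1) → 5
Line 2: motionless (3), pinecone (2), echoes (2) → 7
Line 3: sweet (1), shore (1), around (2), dawn (1) → 5
Total: 5 + 7 + 5 = 17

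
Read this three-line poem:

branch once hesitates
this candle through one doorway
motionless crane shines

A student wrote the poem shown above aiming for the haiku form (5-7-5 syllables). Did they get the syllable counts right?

Yes

Line 1: "branch once hesitates": 1+1+3 = 5 ✓
Line 2: "this candle through one doorway": 1+2+1+1+2 = 7 ✓
Line 3: "motionless crane shines": 3+1+1 = 5 ✓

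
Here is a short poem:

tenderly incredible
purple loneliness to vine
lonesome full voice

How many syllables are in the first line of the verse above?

7

The first line: "tenderly incredible": 3+4 = 7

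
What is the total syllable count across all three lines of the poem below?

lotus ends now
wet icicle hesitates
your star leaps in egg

Line 1: lotus (2), ends (1), now (1) → 4
Line 2: wet (1), icicle (3), hesitates (3) → 7
Line 3: your (1), star (1), leaps (1), in (1), egg (1) → 5
Total: 4 + 7 + 5 = 16

16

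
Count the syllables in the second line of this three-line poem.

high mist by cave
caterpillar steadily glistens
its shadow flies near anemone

The second line: "caterpillar steadily glistens": 4+3+2 = 9

9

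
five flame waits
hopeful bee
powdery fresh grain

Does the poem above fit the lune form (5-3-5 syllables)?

No

Line 1: "five flame waits": 1+1+1 = 3 (expected 5)
Line 2: "hopeful bee": 2+1 = 3 ✓
Line 3: "powdery fresh grain": 3+1+1 = 5 ✓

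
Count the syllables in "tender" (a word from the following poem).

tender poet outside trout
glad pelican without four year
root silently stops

2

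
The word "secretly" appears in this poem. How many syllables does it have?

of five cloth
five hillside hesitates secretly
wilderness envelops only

3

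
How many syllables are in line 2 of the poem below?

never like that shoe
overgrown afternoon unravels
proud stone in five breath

Line 2: overgrown(3) + afternoon(3) + unravels(3) = 9

9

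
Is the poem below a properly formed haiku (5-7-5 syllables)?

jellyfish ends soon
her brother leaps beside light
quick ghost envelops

Yes

Line 1: jellyfish(3) + ends(1) + soon(1) = 5 ✓
Line 2: her(1) + brother(2) + leaps(1) + beside(2) + light(1) = 7 ✓
Line 3: quick(1) + ghost(1) + envelops(3) = 5 ✓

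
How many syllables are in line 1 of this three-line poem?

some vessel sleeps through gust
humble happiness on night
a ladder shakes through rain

6

Line 1: "some vessel sleeps through gust": 1+2+1+1+1 = 6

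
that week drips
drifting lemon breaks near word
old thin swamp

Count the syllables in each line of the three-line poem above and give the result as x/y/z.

Line 1: "that week drips": 1+1+1 = 3
Line 2: "drifting lemon breaks near word": 2+2+1+1+1 = 7
Line 3: "old thin swamp": 1+1+1 = 3

3/7/3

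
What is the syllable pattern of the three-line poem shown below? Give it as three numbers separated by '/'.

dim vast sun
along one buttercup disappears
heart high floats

Line 1: dim (1), vast (1), sun (1) → 3
Line 2: along (2), one (1), buttercup (3), disappears (3) → 9
Line 3: heart (1), high (1), floats (1) → 3

3/9/3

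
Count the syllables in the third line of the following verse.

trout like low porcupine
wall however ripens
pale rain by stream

The third line: pale (1), rain (1), by (1), stream (1) → 4

4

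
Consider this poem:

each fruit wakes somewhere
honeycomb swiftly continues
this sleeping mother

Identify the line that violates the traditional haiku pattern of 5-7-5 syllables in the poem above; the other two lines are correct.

Line 1: "each fruit wakes somewhere": 1+1+1+2 = 5 ✓
Line 2: "honeycomb swiftly continues": 3+2+3 = 8 (expected 7)
Line 3: "this sleeping mother": 1+2+2 = 5 ✓

Line 2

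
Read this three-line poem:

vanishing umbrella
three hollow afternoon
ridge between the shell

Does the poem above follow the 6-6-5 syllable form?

Yes

Line 1: vanishing(3) + umbrella(3) = 6 ✓
Line 2: three(1) + hollow(2) + afternoon(3) = 6 ✓
Line 3: ridge(1) + between(2) + the(1) + shell(1) = 5 ✓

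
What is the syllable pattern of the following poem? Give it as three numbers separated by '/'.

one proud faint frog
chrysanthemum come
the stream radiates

4/5/5

Line 1: one(1) + proud(1) + faint(1) + frog(1) = 4
Line 2: chrysanthemum(4) + come(1) = 5
Line 3: the(1) + stream(1) + radiates(3) = 5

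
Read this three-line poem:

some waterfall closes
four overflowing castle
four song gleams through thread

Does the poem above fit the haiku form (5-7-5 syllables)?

Line 1: some (1), waterfall (3), closes (2) → 6 (expected 5)
Line 2: four (1), overflowing (4), castle (2) → 7 ✓
Line 3: four (1), song (1), gleams (1), through (1), thread (1) → 5 ✓

No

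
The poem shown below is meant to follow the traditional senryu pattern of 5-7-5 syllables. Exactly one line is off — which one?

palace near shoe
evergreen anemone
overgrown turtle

Line 1: palace (2), near (1), shoe (1) → 4 (expected 5)
Line 2: evergreen (3), anemone (4) → 7 ✓
Line 3: overgrown (3), turtle (2) → 5 ✓

The first line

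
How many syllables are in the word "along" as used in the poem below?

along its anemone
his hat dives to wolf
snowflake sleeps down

2

"along" has 2 syllables.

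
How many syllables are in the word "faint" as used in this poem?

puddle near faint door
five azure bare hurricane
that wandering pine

1

"faint" has 1 syllable.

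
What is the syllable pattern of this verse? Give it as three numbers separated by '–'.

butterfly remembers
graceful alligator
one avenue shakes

6–6–5

Line 1: butterfly(3) + remembers(3) = 6
Line 2: graceful(2) + alligator(4) = 6
Line 3: one(1) + avenue(3) + shakes(1) = 5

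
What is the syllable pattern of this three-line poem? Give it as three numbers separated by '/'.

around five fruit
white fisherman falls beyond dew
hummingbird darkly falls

4/8/6

Line 1: around(2) + five(1) + fruit(1) = 4
Line 2: white(1) + fisherman(3) + falls(1) + beyond(2) + dew(1) = 8
Line 3: hummingbird(3) + darkly(2) + falls(1) = 6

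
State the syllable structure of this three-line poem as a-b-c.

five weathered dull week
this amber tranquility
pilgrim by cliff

5-7-4

Line 1: five(1) + weathered(2) + dull(1) + week(1) = 5
Line 2: this(1) + amber(2) + tranquility(4) = 7
Line 3: pilgrim(2) + by(1) + cliff(1) = 4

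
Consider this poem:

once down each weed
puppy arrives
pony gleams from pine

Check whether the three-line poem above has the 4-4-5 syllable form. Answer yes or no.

Line 1: once(1) + down(1) + each(1) + weed(1) = 4 ✓
Line 2: puppy(2) + arrives(2) = 4 ✓
Line 3: pony(2) + gleams(1) + from(1) + pine(1) = 5 ✓

Yes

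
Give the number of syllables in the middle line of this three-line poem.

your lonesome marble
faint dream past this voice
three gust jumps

5

The middle line: faint (1), dream (1), past (1), this (1), voice (1) → 5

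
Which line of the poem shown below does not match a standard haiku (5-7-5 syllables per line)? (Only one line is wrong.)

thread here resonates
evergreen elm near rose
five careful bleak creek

Line 2

Line 1: "thread here resonates": 1+1+3 = 5 ✓
Line 2: "evergreen elm near rose": 3+1+1+1 = 6 (expected 7)
Line 3: "five careful bleak creek": 1+2+1+1 = 5 ✓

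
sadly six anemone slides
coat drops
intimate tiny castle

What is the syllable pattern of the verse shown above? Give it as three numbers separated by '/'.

8/2/7

Line 1: "sadly six anemone slides": 2+1+4+1 = 8
Line 2: "coat drops": 1+1 = 2
Line 3: "intimate tiny castle": 3+2+2 = 7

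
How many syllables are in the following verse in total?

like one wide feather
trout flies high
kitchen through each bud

Line 1: like(1) + one(1) + wide(1) + feather(2) = 5
Line 2: trout(1) + flies(1) + high(1) = 3
Line 3: kitchen(2) + through(1) + each(1) + bud(1) = 5
Total: 5 + 3 + 5 = 13

13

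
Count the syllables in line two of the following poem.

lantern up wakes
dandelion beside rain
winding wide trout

7

Line two: dandelion (4), beside (2), rain (1) → 7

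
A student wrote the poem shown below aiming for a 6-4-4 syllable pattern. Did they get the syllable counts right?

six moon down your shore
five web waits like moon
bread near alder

Line 1: "six moon down your shore": 1+1+1+1+1 = 5 (expected 6)
Line 2: "five web waits like moon": 1+1+1+1+1 = 5 (expected 4)
Line 3: "bread near alder": 1+1+2 = 4 ✓

No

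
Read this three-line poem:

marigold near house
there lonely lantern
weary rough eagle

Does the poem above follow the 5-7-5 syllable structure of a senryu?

No

Line 1: "marigold near house": 3+1+1 = 5 ✓
Line 2: "there lonely lantern": 1+2+2 = 5 (expected 7)
Line 3: "weary rough eagle": 2+1+2 = 5 ✓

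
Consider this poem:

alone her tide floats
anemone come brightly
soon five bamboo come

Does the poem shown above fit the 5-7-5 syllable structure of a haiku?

Line 1: alone (2), her (1), tide (1), floats (1) → 5 ✓
Line 2: anemone (4), come (1), brightly (2) → 7 ✓
Line 3: soon (1), five (1), bamboo (2), come (1) → 5 ✓

Yes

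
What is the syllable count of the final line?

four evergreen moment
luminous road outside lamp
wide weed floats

3

The final line: wide(1) + weed(1) + floats(1) = 3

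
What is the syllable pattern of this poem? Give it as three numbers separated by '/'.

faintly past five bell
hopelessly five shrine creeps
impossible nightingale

Line 1: "faintly past five bell": 2+1+1+1 = 5
Line 2: "hopelessly five shrine creeps": 3+1+1+1 = 6
Line 3: "impossible nightingale": 4+3 = 7

5/6/7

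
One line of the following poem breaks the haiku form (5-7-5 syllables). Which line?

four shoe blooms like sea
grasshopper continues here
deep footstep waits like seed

The third line

Line 1: four(1) + shoe(1) + blooms(1) + like(1) + sea(1) = 5 ✓
Line 2: grasshopper(3) + continues(3) + here(1) = 7 ✓
Line 3: deep(1) + footstep(2) + waits(1) + like(1) + seed(1) = 6 (expected 5)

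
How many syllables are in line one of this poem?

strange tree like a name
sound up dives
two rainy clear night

5

Line one: "strange tree like a name": 1+1+1+1+1 = 5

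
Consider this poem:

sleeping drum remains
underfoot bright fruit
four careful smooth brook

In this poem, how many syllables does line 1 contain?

Line 1: "sleeping drum remains": 2+1+2 = 5

5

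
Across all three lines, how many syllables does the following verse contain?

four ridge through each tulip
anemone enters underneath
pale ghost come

Line 1: four(1) + ridge(1) + through(1) + each(1) + tulip(2) = 6
Line 2: anemone(4) + enters(2) + underneath(3) = 9
Line 3: pale(1) + ghost(1) + come(1) = 3
Total: 6 + 9 + 3 = 18

18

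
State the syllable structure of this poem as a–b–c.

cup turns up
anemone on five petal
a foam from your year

Line 1: cup (1), turns (1), up (1) → 3
Line 2: anemone (4), on (1), five (1), petal (2) → 8
Line 3: a (1), foam (1), from (1), your (1), year (1) → 5

3–8–5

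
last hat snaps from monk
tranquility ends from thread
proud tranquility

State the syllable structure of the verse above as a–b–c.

Line 1: last (1), hat (1), snaps (1), from (1), monk (1) → 5
Line 2: tranquility (4), ends (1), from (1), thread (1) → 7
Line 3: proud (1), tranquility (4) → 5

5–7–5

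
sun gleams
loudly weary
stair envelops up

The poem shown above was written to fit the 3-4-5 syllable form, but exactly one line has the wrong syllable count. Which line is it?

Line 1: sun (1), gleams (1) → 2 (expected 3)
Line 2: loudly (2), weary (2) → 4 ✓
Line 3: stair (1), envelops (3), up (1) → 5 ✓

Line 1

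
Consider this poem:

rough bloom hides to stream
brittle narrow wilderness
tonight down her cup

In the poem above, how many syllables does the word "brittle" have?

2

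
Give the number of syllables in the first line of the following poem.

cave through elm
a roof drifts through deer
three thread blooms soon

3

The first line: "cave through elm": 1+1+1 = 3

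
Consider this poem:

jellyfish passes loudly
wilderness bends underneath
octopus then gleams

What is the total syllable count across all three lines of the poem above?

19

Line 1: jellyfish(3) + passes(2) + loudly(2) = 7
Line 2: wilderness(3) + bends(1) + underneath(3) = 7
Line 3: octopus(3) + then(1) + gleams(1) = 5
Total: 7 + 7 + 5 = 19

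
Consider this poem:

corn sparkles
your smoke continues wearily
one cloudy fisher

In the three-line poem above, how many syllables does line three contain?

Line three: one(1) + cloudy(2) + fisher(2) = 5

5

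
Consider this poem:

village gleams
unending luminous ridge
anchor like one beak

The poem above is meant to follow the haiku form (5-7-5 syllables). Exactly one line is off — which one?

Line 1

Line 1: "village gleams": 2+1 = 3 (expected 5)
Line 2: "unending luminous ridge": 3+3+1 = 7 ✓
Line 3: "anchor like one beak": 2+1+1+1 = 5 ✓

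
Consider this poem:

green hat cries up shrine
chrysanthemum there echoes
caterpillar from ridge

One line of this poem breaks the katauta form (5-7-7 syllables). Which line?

The third line

Line 1: green (1), hat (1), cries (1), up (1), shrine (1) → 5 ✓
Line 2: chrysanthemum (4), there (1), echoes (2) → 7 ✓
Line 3: caterpillar (4), from (1), ridge (1) → 6 (expected 7)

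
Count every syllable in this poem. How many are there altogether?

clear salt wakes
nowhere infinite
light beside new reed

13

Line 1: "clear salt wakes": 1+1+1 = 3
Line 2: "nowhere infinite": 2+3 = 5
Line 3: "light beside new reed": 1+2+1+1 = 5
Total: 3 + 5 + 5 = 13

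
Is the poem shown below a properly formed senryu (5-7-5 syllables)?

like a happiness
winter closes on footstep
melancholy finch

Yes

Line 1: like(1) + a(1) + happiness(3) = 5 ✓
Line 2: winter(2) + closes(2) + on(1) + footstep(2) = 7 ✓
Line 3: melancholy(4) + finch(1) = 5 ✓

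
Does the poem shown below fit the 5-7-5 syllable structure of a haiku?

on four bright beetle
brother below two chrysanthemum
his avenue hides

No

Line 1: on (1), four (1), bright (1), beetle (2) → 5 ✓
Line 2: brother (2), below (2), two (1), chrysanthemum (4) → 9 (expected 7)
Line 3: his (1), avenue (3), hides (1) → 5 ✓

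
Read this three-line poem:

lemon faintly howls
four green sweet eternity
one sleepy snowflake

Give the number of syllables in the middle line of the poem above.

7

The middle line: four (1), green (1), sweet (1), eternity (4) → 7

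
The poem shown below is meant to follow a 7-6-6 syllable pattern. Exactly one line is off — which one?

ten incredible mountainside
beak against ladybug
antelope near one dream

Line 1: "ten incredible mountainside": 1+4+3 = 8 (expected 7)
Line 2: "beak against ladybug": 1+2+3 = 6 ✓
Line 3: "antelope near one dream": 3+1+1+1 = 6 ✓

Line 1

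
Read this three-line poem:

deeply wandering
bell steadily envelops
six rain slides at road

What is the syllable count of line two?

Line two: "bell steadily envelops": 1+3+3 = 7

7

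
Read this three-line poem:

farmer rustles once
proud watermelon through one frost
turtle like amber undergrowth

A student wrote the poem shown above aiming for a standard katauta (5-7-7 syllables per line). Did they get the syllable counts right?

Line 1: farmer (2), rustles (2), once (1) → 5 ✓
Line 2: proud (1), watermelon (4), through (1), one (1), frost (1) → 8 (expected 7)
Line 3: turtle (2), like (1), amber (2), undergrowth (3) → 8 (expected 7)

No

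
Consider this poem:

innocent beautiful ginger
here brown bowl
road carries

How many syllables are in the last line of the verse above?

The last line: road(1) + carries(2) = 3

3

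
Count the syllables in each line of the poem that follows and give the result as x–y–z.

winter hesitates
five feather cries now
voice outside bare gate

5–5–5

Line 1: winter(2) + hesitates(3) = 5
Line 2: five(1) + feather(2) + cries(1) + now(1) = 5
Line 3: voice(1) + outside(2) + bare(1) + gate(1) = 5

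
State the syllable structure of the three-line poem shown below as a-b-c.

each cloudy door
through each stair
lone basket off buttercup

4-3-7

Line 1: "each cloudy door": 1+2+1 = 4
Line 2: "through each stair": 1+1+1 = 3
Line 3: "lone basket off buttercup": 1+2+1+3 = 7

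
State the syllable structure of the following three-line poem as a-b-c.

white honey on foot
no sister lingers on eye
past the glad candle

Line 1: "white honey on foot": 1+2+1+1 = 5
Line 2: "no sister lingers on eye": 1+2+2+1+1 = 7
Line 3: "past the glad candle": 1+1+1+2 = 5

5-7-5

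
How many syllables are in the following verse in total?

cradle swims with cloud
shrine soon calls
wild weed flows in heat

13

Line 1: cradle (2), swims (1), with (1), cloud (1) → 5
Line 2: shrine (1), soon (1), calls (1) → 3
Line 3: wild (1), weed (1), flows (1), in (1), heat (1) → 5
Total: 5 + 3 + 5 = 13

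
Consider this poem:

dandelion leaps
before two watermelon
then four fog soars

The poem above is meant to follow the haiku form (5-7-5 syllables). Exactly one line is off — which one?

Line 3

Line 1: dandelion (4), leaps (1) → 5 ✓
Line 2: before (2), two (1), watermelon (4) → 7 ✓
Line 3: then (1), four (1), fog (1), soars (1) → 4 (expected 5)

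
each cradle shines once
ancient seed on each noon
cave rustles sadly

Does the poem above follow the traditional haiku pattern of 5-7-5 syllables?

Line 1: each (1), cradle (2), shines (1), once (1) → 5 ✓
Line 2: ancient (2), seed (1), on (1), each (1), noon (1) → 6 (expected 7)
Line 3: cave (1), rustles (2), sadly (2) → 5 ✓

No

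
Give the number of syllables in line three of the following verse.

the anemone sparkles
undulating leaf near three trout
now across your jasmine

6

Line three: now(1) + across(2) + your(1) + jasmine(2) = 6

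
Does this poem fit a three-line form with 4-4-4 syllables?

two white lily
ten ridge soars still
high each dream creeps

Line 1: two(1) + white(1) + lily(2) = 4 ✓
Line 2: ten(1) + ridge(1) + soars(1) + still(1) = 4 ✓
Line 3: high(1) + each(1) + dream(1) + creeps(1) = 4 ✓

Yes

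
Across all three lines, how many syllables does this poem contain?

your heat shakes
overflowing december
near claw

Line 1: "your heat shakes": 1+1+1 = 3
Line 2: "overflowing december": 4+3 = 7
Line 3: "near claw": 1+1 = 2
Total: 3 + 7 + 2 = 12

12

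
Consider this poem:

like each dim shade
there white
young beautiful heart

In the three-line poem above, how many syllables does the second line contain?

2

The second line: there(1) + white(1) = 2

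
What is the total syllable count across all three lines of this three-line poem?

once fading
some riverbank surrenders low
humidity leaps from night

Line 1: once(1) + fading(2) = 3
Line 2: some(1) + riverbank(3) + surrenders(3) + low(1) = 8
Line 3: humidity(4) + leaps(1) + from(1) + night(1) = 7
Total: 3 + 8 + 7 = 18

18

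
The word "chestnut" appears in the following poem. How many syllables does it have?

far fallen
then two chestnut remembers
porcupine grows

"chestnut" has 2 syllables.

2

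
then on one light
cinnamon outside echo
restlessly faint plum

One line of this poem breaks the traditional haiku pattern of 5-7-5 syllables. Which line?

The first line

Line 1: then(1) + on(1) + one(1) + light(1) = 4 (expected 5)
Line 2: cinnamon(3) + outside(2) + echo(2) = 7 ✓
Line 3: restlessly(3) + faint(1) + plum(1) = 5 ✓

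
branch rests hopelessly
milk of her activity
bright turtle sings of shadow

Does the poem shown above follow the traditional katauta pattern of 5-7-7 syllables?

Yes

Line 1: "branch rests hopelessly": 1+1+3 = 5 ✓
Line 2: "milk of her activity": 1+1+1+4 = 7 ✓
Line 3: "bright turtle sings of shadow": 1+2+1+1+2 = 7 ✓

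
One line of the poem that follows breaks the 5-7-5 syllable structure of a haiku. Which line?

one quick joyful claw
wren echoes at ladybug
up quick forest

Line 1: one(1) + quick(1) + joyful(2) + claw(1) = 5 ✓
Line 2: wren(1) + echoes(2) + at(1) + ladybug(3) = 7 ✓
Line 3: up(1) + quick(1) + forest(2) = 4 (expected 5)

Line 3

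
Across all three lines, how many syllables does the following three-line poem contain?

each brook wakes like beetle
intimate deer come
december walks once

Line 1: each (1), brook (1), wakes (1), like (1), beetle (2) → 6
Line 2: intimate (3), deer (1), come (1) → 5
Line 3: december (3), walks (1), once (1) → 5
Total: 6 + 5 + 5 = 16

16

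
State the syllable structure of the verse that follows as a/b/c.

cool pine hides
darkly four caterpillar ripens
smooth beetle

3/9/3

Line 1: "cool pine hides": 1+1+1 = 3
Line 2: "darkly four caterpillar ripens": 2+1+4+2 = 9
Line 3: "smooth beetle": 1+2 = 3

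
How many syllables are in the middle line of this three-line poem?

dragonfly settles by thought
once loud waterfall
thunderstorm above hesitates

5

The middle line: "once loud waterfall": 1+1+3 = 5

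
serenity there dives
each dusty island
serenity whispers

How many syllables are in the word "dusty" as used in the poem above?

2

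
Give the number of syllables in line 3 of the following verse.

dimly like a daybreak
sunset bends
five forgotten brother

Line 3: five(1) + forgotten(3) + brother(2) = 6

6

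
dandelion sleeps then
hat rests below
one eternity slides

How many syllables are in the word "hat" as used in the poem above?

1

"hat" has 1 syllable.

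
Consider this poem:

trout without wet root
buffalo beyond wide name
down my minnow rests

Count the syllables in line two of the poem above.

7

Line two: "buffalo beyond wide name": 3+2+1+1 = 7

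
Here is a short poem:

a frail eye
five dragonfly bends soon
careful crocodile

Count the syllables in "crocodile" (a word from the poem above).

"crocodile" has 3 syllables.

3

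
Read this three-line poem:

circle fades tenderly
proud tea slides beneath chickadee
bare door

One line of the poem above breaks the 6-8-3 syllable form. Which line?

Line 1: circle(2) + fades(1) + tenderly(3) = 6 ✓
Line 2: proud(1) + tea(1) + slides(1) + beneath(2) + chickadee(3) = 8 ✓
Line 3: bare(1) + door(1) = 2 (expected 3)

The third line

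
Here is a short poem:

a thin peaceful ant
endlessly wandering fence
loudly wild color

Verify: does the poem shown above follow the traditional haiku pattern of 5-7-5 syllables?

Yes

Line 1: "a thin peaceful ant": 1+1+2+1 = 5 ✓
Line 2: "endlessly wandering fence": 3+3+1 = 7 ✓
Line 3: "loudly wild color": 2+1+2 = 5 ✓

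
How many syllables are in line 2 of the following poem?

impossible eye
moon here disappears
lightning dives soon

Line 2: moon(1) + here(1) + disappears(3) = 5

5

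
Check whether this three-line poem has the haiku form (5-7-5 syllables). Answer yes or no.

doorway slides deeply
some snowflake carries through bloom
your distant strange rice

Yes

Line 1: doorway(2) + slides(1) + deeply(2) = 5 ✓
Line 2: some(1) + snowflake(2) + carries(2) + through(1) + bloom(1) = 7 ✓
Line 3: your(1) + distant(2) + strange(1) + rice(1) = 5 ✓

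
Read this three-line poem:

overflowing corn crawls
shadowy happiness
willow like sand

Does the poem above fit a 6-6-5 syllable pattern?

Line 1: overflowing (4), corn (1), crawls (1) → 6 ✓
Line 2: shadowy (3), happiness (3) → 6 ✓
Line 3: willow (2), like (1), sand (1) → 4 (expected 5)

No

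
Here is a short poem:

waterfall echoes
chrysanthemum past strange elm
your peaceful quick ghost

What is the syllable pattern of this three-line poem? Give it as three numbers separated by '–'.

Line 1: waterfall (3), echoes (2) → 5
Line 2: chrysanthemum (4), past (1), strange (1), elm (1) → 7
Line 3: your (1), peaceful (2), quick (1), ghost (1) → 5

5–7–5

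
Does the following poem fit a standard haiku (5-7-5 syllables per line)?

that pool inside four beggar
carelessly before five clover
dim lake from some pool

No

Line 1: that (1), pool (1), inside (2), four (1), beggar (2) → 7 (expected 5)
Line 2: carelessly (3), before (2), five (1), clover (2) → 8 (expected 7)
Line 3: dim (1), lake (1), from (1), some (1), pool (1) → 5 ✓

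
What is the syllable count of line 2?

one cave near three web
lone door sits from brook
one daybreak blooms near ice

5

Line 2: lone(1) + door(1) + sits(1) + from(1) + brook(1) = 5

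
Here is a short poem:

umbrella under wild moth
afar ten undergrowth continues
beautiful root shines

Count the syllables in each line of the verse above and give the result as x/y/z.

7/9/5

Line 1: umbrella (3), under (2), wild (1), moth (1) → 7
Line 2: afar (2), ten (1), undergrowth (3), continues (3) → 9
Line 3: beautiful (3), root (1), shines (1) → 5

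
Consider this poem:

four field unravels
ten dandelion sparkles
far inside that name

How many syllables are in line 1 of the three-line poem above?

Line 1: "four field unravels": 1+1+3 = 5

5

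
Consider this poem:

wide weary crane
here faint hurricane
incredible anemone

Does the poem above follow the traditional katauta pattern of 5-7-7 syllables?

No

Line 1: "wide weary crane": 1+2+1 = 4 (expected 5)
Line 2: "here faint hurricane": 1+1+3 = 5 (expected 7)
Line 3: "incredible anemone": 4+4 = 8 (expected 7)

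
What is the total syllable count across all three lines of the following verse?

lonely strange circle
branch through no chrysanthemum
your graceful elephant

18

Line 1: lonely(2) + strange(1) + circle(2) = 5
Line 2: branch(1) + through(1) + no(1) + chrysanthemum(4) = 7
Line 3: your(1) + graceful(2) + elephant(3) = 6
Total: 5 + 7 + 6 = 18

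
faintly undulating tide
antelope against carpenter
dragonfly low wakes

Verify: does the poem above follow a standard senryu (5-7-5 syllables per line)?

Line 1: faintly(2) + undulating(4) + tide(1) = 7 (expected 5)
Line 2: antelope(3) + against(2) + carpenter(3) = 8 (expected 7)
Line 3: dragonfly(3) + low(1) + wakes(1) = 5 ✓

No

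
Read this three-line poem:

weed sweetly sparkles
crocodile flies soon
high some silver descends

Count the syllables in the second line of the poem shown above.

The second line: crocodile(3) + flies(1) + soon(1) = 5

5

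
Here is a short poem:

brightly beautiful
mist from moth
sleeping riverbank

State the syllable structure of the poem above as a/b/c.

5/3/5

Line 1: "brightly beautiful": 2+3 = 5
Line 2: "mist from moth": 1+1+1 = 3
Line 3: "sleeping riverbank": 2+3 = 5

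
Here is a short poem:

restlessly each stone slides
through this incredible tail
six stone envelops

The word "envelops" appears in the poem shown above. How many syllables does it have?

3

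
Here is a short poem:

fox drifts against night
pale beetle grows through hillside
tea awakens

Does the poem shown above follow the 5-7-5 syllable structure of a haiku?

No

Line 1: fox(1) + drifts(1) + against(2) + night(1) = 5 ✓
Line 2: pale(1) + beetle(2) + grows(1) + through(1) + hillside(2) = 7 ✓
Line 3: tea(1) + awakens(3) = 4 (expected 5)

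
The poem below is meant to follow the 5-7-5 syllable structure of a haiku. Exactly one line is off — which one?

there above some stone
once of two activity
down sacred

The third line

Line 1: "there above some stone": 1+2+1+1 = 5 ✓
Line 2: "once of two activity": 1+1+1+4 = 7 ✓
Line 3: "down sacred": 1+2 = 3 (expected 5)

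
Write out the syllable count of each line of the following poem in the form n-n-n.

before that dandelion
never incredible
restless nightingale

Line 1: before(2) + that(1) + dandelion(4) = 7
Line 2: never(2) + incredible(4) = 6
Line 3: restless(2) + nightingale(3) = 5

7-6-5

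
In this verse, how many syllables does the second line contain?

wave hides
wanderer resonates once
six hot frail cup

7

The second line: wanderer (3), resonates (3), once (1) → 7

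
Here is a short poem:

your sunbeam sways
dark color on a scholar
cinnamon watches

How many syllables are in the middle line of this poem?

7

The middle line: dark (1), color (2), on (1), a (1), scholar (2) → 7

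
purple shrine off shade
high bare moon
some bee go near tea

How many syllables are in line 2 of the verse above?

3

Line 2: "high bare moon": 1+1+1 = 3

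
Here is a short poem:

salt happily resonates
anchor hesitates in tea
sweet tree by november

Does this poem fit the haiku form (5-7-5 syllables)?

Line 1: salt (1), happily (3), resonates (3) → 7 (expected 5)
Line 2: anchor (2), hesitates (3), in (1), tea (1) → 7 ✓
Line 3: sweet (1), tree (1), by (1), november (3) → 6 (expected 5)

No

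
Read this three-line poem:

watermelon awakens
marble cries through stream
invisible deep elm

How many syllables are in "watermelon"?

4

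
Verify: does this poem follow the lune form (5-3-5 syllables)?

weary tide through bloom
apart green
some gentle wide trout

Yes

Line 1: "weary tide through bloom": 2+1+1+1 = 5 ✓
Line 2: "apart green": 2+1 = 3 ✓
Line 3: "some gentle wide trout": 1+2+1+1 = 5 ✓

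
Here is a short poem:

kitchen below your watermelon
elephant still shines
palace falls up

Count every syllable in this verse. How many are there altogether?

18

Line 1: "kitchen below your watermelon": 2+2+1+4 = 9
Line 2: "elephant still shines": 3+1+1 = 5
Line 3: "palace falls up": 2+1+1 = 4
Total: 9 + 5 + 4 = 18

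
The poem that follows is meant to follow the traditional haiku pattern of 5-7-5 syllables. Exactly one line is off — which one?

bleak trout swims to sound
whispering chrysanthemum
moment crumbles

Line 3

Line 1: bleak(1) + trout(1) + swims(1) + to(1) + sound(1) = 5 ✓
Line 2: whispering(3) + chrysanthemum(4) = 7 ✓
Line 3: moment(2) + crumbles(2) = 4 (expected 5)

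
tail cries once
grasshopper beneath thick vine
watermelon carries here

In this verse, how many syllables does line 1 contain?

Line 1: "tail cries once": 1+1+1 = 3

3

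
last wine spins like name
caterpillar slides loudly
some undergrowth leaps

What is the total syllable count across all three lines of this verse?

Line 1: last(1) + wine(1) + spins(1) + like(1) + name(1) = 5
Line 2: caterpillar(4) + slides(1) + loudly(2) = 7
Line 3: some(1) + undergrowth(3) + leaps(1) = 5
Total: 5 + 7 + 5 = 17

17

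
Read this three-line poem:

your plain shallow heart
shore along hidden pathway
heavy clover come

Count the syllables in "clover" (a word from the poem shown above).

"clover" has 2 syllables.

2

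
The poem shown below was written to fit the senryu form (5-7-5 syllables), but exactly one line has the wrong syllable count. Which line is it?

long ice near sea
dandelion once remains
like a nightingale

Line 1: "long ice near sea": 1+1+1+1 = 4 (expected 5)
Line 2: "dandelion once remains": 4+1+2 = 7 ✓
Line 3: "like a nightingale": 1+1+3 = 5 ✓

Line 1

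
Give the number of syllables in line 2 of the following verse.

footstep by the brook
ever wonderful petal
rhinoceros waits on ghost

7

Line 2: ever(2) + wonderful(3) + petal(2) = 7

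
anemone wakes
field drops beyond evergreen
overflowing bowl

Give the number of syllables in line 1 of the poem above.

5

Line 1: anemone(4) + wakes(1) = 5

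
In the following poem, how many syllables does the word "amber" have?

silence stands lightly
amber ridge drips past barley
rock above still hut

"amber" has 2 syllables.

2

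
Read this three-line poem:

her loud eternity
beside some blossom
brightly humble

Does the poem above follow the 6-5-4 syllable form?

Line 1: "her loud eternity": 1+1+4 = 6 ✓
Line 2: "beside some blossom": 2+1+2 = 5 ✓
Line 3: "brightly humble": 2+2 = 4 ✓

Yes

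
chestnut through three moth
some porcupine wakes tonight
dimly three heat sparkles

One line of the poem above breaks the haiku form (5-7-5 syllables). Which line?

Line 3

Line 1: chestnut(2) + through(1) + three(1) + moth(1) = 5 ✓
Line 2: some(1) + porcupine(3) + wakes(1) + tonight(2) = 7 ✓
Line 3: dimly(2) + three(1) + heat(1) + sparkles(2) = 6 (expected 5)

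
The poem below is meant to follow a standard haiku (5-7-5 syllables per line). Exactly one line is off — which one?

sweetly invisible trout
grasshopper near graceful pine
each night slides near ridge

Line 1: sweetly(2) + invisible(4) + trout(1) = 7 (expected 5)
Line 2: grasshopper(3) + near(1) + graceful(2) + pine(1) = 7 ✓
Line 3: each(1) + night(1) + slides(1) + near(1) + ridge(1) = 5 ✓

Line 1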